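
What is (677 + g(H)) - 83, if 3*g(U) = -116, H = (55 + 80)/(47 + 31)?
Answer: 1666/3 ≈ 555.33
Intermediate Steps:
H = 45/26 (H = 135/78 = 135*(1/78) = 45/26 ≈ 1.7308)
g(U) = -116/3 (g(U) = (⅓)*(-116) = -116/3)
(677 + g(H)) - 83 = (677 - 116/3) - 83 = 1915/3 - 83 = 1666/3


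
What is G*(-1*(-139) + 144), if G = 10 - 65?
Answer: -15565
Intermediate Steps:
G = -55
G*(-1*(-139) + 144) = -55*(-1*(-139) + 144) = -55*(139 + 144) = -55*283 = -15565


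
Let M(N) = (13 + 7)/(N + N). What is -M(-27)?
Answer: 10/27 ≈ 0.37037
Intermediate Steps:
M(N) = 10/N (M(N) = 20/((2*N)) = 20*(1/(2*N)) = 10/N)
-M(-27) = -10/(-27) = -10*(-1)/27 = -1*(-10/27) = 10/27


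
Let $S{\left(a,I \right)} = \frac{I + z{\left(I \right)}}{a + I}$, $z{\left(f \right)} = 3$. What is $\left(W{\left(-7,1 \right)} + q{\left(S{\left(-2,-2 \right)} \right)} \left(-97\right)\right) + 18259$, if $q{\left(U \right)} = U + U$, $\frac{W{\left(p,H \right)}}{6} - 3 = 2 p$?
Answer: $\frac{36483}{2} \approx 18242.0$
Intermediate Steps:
$W{\left(p,H \right)} = 18 + 12 p$ ($W{\left(p,H \right)} = 18 + 6 \cdot 2 p = 18 + 12 p$)
$S{\left(a,I \right)} = \frac{3 + I}{I + a}$ ($S{\left(a,I \right)} = \frac{I + 3}{a + I} = \frac{3 + I}{I + a}$)
$q{\left(U \right)} = 2 U$
$\left(W{\left(-7,1 \right)} + q{\left(S{\left(-2,-2 \right)} \right)} \left(-97\right)\right) + 18259 = \left(\left(18 + 12 \left(-7\right)\right) + 2 \frac{3 - 2}{-2 - 2} \left(-97\right)\right) + 18259 = \left(\left(18 - 84\right) + 2 \frac{1}{-4} \cdot 1 \left(-97\right)\right) + 18259 = \left(-66 + 2 \left(\left(- \frac{1}{4}\right) 1\right) \left(-97\right)\right) + 18259 = \left(-66 + 2 \left(- \frac{1}{4}\right) \left(-97\right)\right) + 18259 = \left(-66 - - \frac{97}{2}\right) + 18259 = \left(-66 + \frac{97}{2}\right) + 18259 = - \frac{35}{2} + 18259 = \frac{36483}{2}$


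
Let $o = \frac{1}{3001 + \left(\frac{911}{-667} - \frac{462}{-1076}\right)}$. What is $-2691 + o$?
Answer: $- \frac{2897024767409}{1076560805} \approx -2691.0$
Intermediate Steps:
$o = \frac{358846}{1076560805}$ ($o = \frac{1}{3001 + \left(911 \left(- \frac{1}{667}\right) - - \frac{231}{538}\right)} = \frac{1}{3001 + \left(- \frac{911}{667} + \frac{231}{538}\right)} = \frac{1}{3001 - \frac{336041}{358846}} = \frac{1}{\frac{1076560805}{358846}} = \frac{358846}{1076560805} \approx 0.00033333$)
$-2691 + o = -2691 + \frac{358846}{1076560805} = - \frac{2897024767409}{1076560805}$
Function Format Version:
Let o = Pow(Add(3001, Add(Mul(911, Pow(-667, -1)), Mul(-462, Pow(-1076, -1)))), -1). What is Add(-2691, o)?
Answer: Rational(-2897024767409, 1076560805) ≈ -2691.0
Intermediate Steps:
o = Rational(358846, 1076560805) (o = Pow(Add(3001, Add(Mul(911, Rational(-1, 667)), Mul(-462, Rational(-1, 1076)))), -1) = Pow(Add(3001, Add(Rational(-911, 667), Rational(231, 538))), -1) = Pow(Add(3001, Rational(-336041, 358846)), -1) = Pow(Rational(1076560805, 358846), -1) = Rational(358846, 1076560805) ≈ 0.00033333)
Add(-2691, o) = Add(-2691, Rational(358846, 1076560805)) = Rational(-2897024767409, 1076560805)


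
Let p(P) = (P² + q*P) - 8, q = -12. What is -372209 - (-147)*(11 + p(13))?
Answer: -369857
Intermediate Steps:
p(P) = -8 + P² - 12*P (p(P) = (P² - 12*P) - 8 = -8 + P² - 12*P)
-372209 - (-147)*(11 + p(13)) = -372209 - (-147)*(11 + (-8 + 13² - 12*13)) = -372209 - (-147)*(11 + (-8 + 169 - 156)) = -372209 - (-147)*(11 + 5) = -372209 - (-147)*16 = -372209 - 1*(-2352) = -372209 + 2352 = -369857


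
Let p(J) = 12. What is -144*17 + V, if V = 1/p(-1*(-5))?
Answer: -29375/12 ≈ -2447.9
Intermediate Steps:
V = 1/12 ≈ 0.083333
-144*17 + V = -144*17 + 1/12 = -2448 + 1/12 = -29375/12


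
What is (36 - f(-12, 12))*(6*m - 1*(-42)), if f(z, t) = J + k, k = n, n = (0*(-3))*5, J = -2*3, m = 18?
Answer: 6300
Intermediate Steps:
J = -6
n = 0 (n = 0*5 = 0)
k = 0
f(z, t) = -6 (f(z, t) = -6 + 0 = -6)
(36 - f(-12, 12))*(6*m - 1*(-42)) = (36 - 1*(-6))*(6*18 - 1*(-42)) = (36 + 6)*(108 + 42) = 42*150 = 6300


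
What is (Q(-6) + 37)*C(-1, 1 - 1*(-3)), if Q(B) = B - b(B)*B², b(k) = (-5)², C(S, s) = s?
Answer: -3476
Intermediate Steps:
b(k) = 25
Q(B) = B - 25*B²
(Q(-6) + 37)*C(-1, 1 - 1*(-3)) = (-6*(1 - 25*(-6)) + 37)*(1 - 1*(-3)) = (-6*(1 + 150) + 37)*(1 + 3) = (-6*151 + 37)*4 = (-906 + 37)*4 = -869*4 = -3476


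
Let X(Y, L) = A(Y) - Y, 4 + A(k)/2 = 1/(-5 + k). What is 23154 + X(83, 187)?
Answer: 899458/39 ≈ 23063.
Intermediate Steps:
A(k) = -8 + 2/(-5 + k)
X(Y, L) = -Y + 2*(21 - 4*Y)/(-5 + Y) (X(Y, L) = 2*(21 - 4*Y)/(-5 + Y) - Y = -Y + 2*(21 - 4*Y)/(-5 + Y))
23154 + X(83, 187) = 23154 + (42 - 1*83**2 - 3*83)/(-5 + 83) = 23154 + (42 - 1*6889 - 249)/78 = 23154 + (42 - 6889 - 249)/78 = 23154 + (1/78)*(-7096) = 23154 - 3548/39 = 899458/39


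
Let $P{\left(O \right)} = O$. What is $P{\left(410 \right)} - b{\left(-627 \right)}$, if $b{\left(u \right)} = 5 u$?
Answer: $3545$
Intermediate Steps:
$P{\left(410 \right)} - b{\left(-627 \right)} = 410 - 5 \left(-627\right) = 410 - -3135 = 410 + 3135 = 3545$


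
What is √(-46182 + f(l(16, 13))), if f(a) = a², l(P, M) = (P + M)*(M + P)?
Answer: √661099 ≈ 813.08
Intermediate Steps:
l(P, M) = (M + P)² (l(P, M) = (M + P)*(M + P) = (M + P)²)
√(-46182 + f(l(16, 13))) = √(-46182 + ((13 + 16)²)²) = √(-46182 + (29²)²) = √(-46182 + 841²) = √(-46182 + 707281) = √661099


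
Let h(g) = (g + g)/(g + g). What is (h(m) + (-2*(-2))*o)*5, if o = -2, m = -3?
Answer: -35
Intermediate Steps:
h(g) = 1 (h(g) = (2*g)/((2*g)) = (2*g)*(1/(2*g)) = 1)
(h(m) + (-2*(-2))*o)*5 = (1 - 2*(-2)*(-2))*5 = (1 + 4*(-2))*5 = (1 - 8)*5 = -7*5 = -35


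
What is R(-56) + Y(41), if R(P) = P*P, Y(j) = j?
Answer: 3177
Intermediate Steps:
R(P) = P²
R(-56) + Y(41) = (-56)² + 41 = 3136 + 41 = 3177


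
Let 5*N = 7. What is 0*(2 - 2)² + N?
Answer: 7/5 ≈ 1.4000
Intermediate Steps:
N = 7/5 (N = (⅕)*7 = 7/5 ≈ 1.4000)
0*(2 - 2)² + N = 0*(2 - 2)² + 7/5 = 0*0² + 7/5 = 0*0 + 7/5 = 0 + 7/5 = 7/5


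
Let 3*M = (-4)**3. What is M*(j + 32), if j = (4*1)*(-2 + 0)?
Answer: -512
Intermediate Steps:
j = -8 (j = 4*(-2) = -8)
M = -64/3 (M = (1/3)*(-4)**3 = (1/3)*(-64) = -64/3 ≈ -21.333)
M*(j + 32) = -64*(-8 + 32)/3 = -64/3*24 = -512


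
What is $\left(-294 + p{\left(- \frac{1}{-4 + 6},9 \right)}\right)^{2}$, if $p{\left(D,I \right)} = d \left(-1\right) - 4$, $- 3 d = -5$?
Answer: $\frac{808201}{9} \approx 89800.0$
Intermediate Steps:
$d = \frac{5}{3}$ ($d = \left(- \frac{1}{3}\right) \left(-5\right) = \frac{5}{3} \approx 1.6667$)
$p{\left(D,I \right)} = - \frac{17}{3}$ ($p{\left(D,I \right)} = \frac{5}{3} \left(-1\right) - 4 = - \frac{5}{3} - 4 = - \frac{17}{3}$)
$\left(-294 + p{\left(- \frac{1}{-4 + 6},9 \right)}\right)^{2} = \left(-294 - \frac{17}{3}\right)^{2} = \left(- \frac{899}{3}\right)^{2} = \frac{808201}{9}$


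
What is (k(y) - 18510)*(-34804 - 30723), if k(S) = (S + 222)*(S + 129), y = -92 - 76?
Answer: 1350904632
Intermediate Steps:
y = -168
k(S) = (129 + S)*(222 + S) (k(S) = (222 + S)*(129 + S) = (129 + S)*(222 + S))
(k(y) - 18510)*(-34804 - 30723) = ((28638 + (-168)² + 351*(-168)) - 18510)*(-34804 - 30723) = ((28638 + 28224 - 58968) - 18510)*(-65527) = (-2106 - 18510)*(-65527) = -20616*(-65527) = 1350904632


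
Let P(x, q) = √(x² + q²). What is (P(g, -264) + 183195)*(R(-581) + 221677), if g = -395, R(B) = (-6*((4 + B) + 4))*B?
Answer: -325317864195 - 1775801*√225721 ≈ -3.2616e+11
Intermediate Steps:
R(B) = B*(-48 - 6*B) (R(B) = (-6*(8 + B))*B = (-48 - 6*B)*B = B*(-48 - 6*B))
P(x, q) = √(q² + x²)
(P(g, -264) + 183195)*(R(-581) + 221677) = (√((-264)² + (-395)²) + 183195)*(-6*(-581)*(8 - 581) + 221677) = (√(69696 + 156025) + 183195)*(-6*(-581)*(-573) + 221677) = (√225721 + 183195)*(-1997478 + 221677) = (183195 + √225721)*(-1775801) = -325317864195 - 1775801*√225721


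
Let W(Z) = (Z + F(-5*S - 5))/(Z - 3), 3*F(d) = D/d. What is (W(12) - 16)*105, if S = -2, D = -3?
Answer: -4627/3 ≈ -1542.3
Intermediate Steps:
F(d) = -1/d (F(d) = (-3/d)/3 = -1/d)
W(Z) = (-⅕ + Z)/(-3 + Z) (W(Z) = (Z - 1/(-5*(-2) - 5))/(Z - 3) = (Z - 1/(10 - 5))/(-3 + Z) = (Z - 1/5)/(-3 + Z) = (Z - 1*⅕)/(-3 + Z) = (Z - ⅕)/(-3 + Z) = (-⅕ + Z)/(-3 + Z))
(W(12) - 16)*105 = ((-⅕ + 12)/(-3 + 12) - 16)*105 = ((59/5)/9 - 16)*105 = ((⅑)*(59/5) - 16)*105 = (59/45 - 16)*105 = -661/45*105 = -4627/3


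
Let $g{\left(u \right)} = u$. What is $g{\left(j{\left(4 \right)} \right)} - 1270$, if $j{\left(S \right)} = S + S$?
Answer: $-1262$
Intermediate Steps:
$j{\left(S \right)} = 2 S$
$g{\left(j{\left(4 \right)} \right)} - 1270 = 2 \cdot 4 - 1270 = 8 - 1270 = -1262$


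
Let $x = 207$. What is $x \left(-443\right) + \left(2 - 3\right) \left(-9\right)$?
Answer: $-91692$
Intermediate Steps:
$x \left(-443\right) + \left(2 - 3\right) \left(-9\right) = 207 \left(-443\right) + \left(2 - 3\right) \left(-9\right) = -91701 - -9 = -91701 + 9 = -91692$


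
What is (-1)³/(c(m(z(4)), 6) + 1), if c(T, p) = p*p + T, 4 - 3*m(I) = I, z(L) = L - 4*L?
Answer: -3/127 ≈ -0.023622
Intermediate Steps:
z(L) = -3*L
m(I) = 4/3 - I/3
c(T, p) = T + p² (c(T, p) = p² + T = T + p²)
(-1)³/(c(m(z(4)), 6) + 1) = (-1)³/(((4/3 - (-1)*4) + 6²) + 1) = -1/(((4/3 - ⅓*(-12)) + 36) + 1) = -1/(((4/3 + 4) + 36) + 1) = -1/((16/3 + 36) + 1) = -1/(124/3 + 1) = -1/127/3 = -1*3/127 = -3/127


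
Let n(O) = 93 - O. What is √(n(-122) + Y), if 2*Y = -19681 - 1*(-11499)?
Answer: 2*I*√969 ≈ 62.258*I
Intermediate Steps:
Y = -4091 (Y = (-19681 - 1*(-11499))/2 = (-19681 + 11499)/2 = (½)*(-8182) = -4091)
√(n(-122) + Y) = √((93 - 1*(-122)) - 4091) = √((93 + 122) - 4091) = √(215 - 4091) = √(-3876) = 2*I*√969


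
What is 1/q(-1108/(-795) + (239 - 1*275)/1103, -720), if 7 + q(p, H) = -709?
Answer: -1/716 ≈ -0.0013966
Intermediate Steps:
q(p, H) = -716 (q(p, H) = -7 - 709 = -716)
1/q(-1108/(-795) + (239 - 1*275)/1103, -720) = 1/(-716) = -1/716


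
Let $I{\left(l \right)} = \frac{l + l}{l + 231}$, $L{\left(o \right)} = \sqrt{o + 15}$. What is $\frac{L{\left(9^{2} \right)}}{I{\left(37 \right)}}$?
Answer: $\frac{536 \sqrt{6}}{37} \approx 35.484$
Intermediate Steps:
$L{\left(o \right)} = \sqrt{15 + o}$
$I{\left(l \right)} = \frac{2 l}{231 + l}$
$\frac{L{\left(9^{2} \right)}}{I{\left(37 \right)}} = \frac{\sqrt{15 + 9^{2}}}{2 \cdot 37 \frac{1}{231 + 37}} = \frac{\sqrt{15 + 81}}{2 \cdot 37 \cdot \frac{1}{268}} = \frac{\sqrt{96}}{2 \cdot 37 \cdot \frac{1}{268}} = \frac{4 \sqrt{6}}{\frac{37}{134}} = 4 \sqrt{6} \cdot \frac{134}{37} = \frac{536 \sqrt{6}}{37}$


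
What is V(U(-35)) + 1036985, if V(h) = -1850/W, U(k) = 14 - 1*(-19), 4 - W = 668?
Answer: 344279945/332 ≈ 1.0370e+6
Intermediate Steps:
W = -664 (W = 4 - 1*668 = 4 - 668 = -664)
U(k) = 33 (U(k) = 14 + 19 = 33)
V(h) = 925/332 (V(h) = -1850/(-664) = -1850*(-1/664) = 925/332)
V(U(-35)) + 1036985 = 925/332 + 1036985 = 344279945/332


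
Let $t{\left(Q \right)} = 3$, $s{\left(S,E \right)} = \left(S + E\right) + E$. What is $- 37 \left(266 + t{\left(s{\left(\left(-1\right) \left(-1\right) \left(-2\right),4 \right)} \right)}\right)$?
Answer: $-9953$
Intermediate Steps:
$s{\left(S,E \right)} = S + 2 E$ ($s{\left(S,E \right)} = \left(E + S\right) + E = S + 2 E$)
$- 37 \left(266 + t{\left(s{\left(\left(-1\right) \left(-1\right) \left(-2\right),4 \right)} \right)}\right) = - 37 \left(266 + 3\right) = \left(-37\right) 269 = -9953$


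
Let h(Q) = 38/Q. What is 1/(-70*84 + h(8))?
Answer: -4/23501 ≈ -0.00017021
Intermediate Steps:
1/(-70*84 + h(8)) = 1/(-70*84 + 38/8) = 1/(-5880 + 38*(⅛)) = 1/(-5880 + 19/4) = 1/(-23501/4) = -4/23501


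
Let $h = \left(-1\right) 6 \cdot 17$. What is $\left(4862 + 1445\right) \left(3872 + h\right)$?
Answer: $23777390$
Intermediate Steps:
$h = -102$ ($h = \left(-6\right) 17 = -102$)
$\left(4862 + 1445\right) \left(3872 + h\right) = \left(4862 + 1445\right) \left(3872 - 102\right) = 6307 \cdot 3770 = 23777390$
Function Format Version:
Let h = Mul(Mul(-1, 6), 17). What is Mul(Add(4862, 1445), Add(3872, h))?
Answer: 23777390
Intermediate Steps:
h = -102 (h = Mul(-6, 17) = -102)
Mul(Add(4862, 1445), Add(3872, h)) = Mul(Add(4862, 1445), Add(3872, -102)) = Mul(6307, 3770) = 23777390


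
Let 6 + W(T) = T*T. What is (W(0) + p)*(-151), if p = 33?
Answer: -4077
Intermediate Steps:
W(T) = -6 + T² (W(T) = -6 + T*T = -6 + T²)
(W(0) + p)*(-151) = ((-6 + 0²) + 33)*(-151) = ((-6 + 0) + 33)*(-151) = (-6 + 33)*(-151) = 27*(-151) = -4077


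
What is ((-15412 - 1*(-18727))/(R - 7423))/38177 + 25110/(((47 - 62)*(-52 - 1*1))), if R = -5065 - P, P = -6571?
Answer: 378145223571/11972345377 ≈ 31.585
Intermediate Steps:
R = 1506 (R = -5065 - 1*(-6571) = -5065 + 6571 = 1506)
((-15412 - 1*(-18727))/(R - 7423))/38177 + 25110/(((47 - 62)*(-52 - 1*1))) = ((-15412 - 1*(-18727))/(1506 - 7423))/38177 + 25110/(((47 - 62)*(-52 - 1*1))) = ((-15412 + 18727)/(-5917))*(1/38177) + 25110/((-15*(-52 - 1))) = (3315*(-1/5917))*(1/38177) + 25110/((-15*(-53))) = -3315/5917*1/38177 + 25110/795 = -3315/225893309 + 25110*(1/795) = -3315/225893309 + 1674/53 = 378145223571/11972345377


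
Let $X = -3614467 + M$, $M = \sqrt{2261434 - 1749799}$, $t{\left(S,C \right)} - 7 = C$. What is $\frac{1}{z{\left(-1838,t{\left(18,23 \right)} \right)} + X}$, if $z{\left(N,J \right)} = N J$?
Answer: $- \frac{3669607}{13466015022814} - \frac{\sqrt{511635}}{13466015022814} \approx -2.7256 \cdot 10^{-7}$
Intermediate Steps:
$t{\left(S,C \right)} = 7 + C$
$z{\left(N,J \right)} = J N$
$M = \sqrt{511635} \approx 715.29$
$X = -3614467 + \sqrt{511635} \approx -3.6138 \cdot 10^{6}$
$\frac{1}{z{\left(-1838,t{\left(18,23 \right)} \right)} + X} = \frac{1}{\left(7 + 23\right) \left(-1838\right) - \left(3614467 - \sqrt{511635}\right)} = \frac{1}{30 \left(-1838\right) - \left(3614467 - \sqrt{511635}\right)} = \frac{1}{-55140 - \left(3614467 - \sqrt{511635}\right)} = \frac{1}{-3669607 + \sqrt{511635}}$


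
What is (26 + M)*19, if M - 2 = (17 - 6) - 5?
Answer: 646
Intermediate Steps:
M = 8 (M = 2 + ((17 - 6) - 5) = 2 + (11 - 5) = 2 + 6 = 8)
(26 + M)*19 = (26 + 8)*19 = 34*19 = 646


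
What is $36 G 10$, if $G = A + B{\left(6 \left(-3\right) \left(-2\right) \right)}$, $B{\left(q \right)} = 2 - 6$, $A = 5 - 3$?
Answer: $-720$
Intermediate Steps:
$A = 2$
$B{\left(q \right)} = -4$ ($B{\left(q \right)} = 2 - 6 = -4$)
$G = -2$ ($G = 2 - 4 = -2$)
$36 G 10 = 36 \left(-2\right) 10 = \left(-72\right) 10 = -720$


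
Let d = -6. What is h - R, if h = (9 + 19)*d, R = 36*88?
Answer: -3336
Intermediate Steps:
R = 3168
h = -168 (h = (9 + 19)*(-6) = 28*(-6) = -168)
h - R = -168 - 1*3168 = -168 - 3168 = -3336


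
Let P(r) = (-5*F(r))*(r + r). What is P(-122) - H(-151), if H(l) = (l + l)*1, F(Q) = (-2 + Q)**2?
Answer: 18759022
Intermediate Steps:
P(r) = -10*r*(-2 + r)**2 (P(r) = (-5*(-2 + r)**2)*(r + r) = (-5*(-2 + r)**2)*(2*r) = -10*r*(-2 + r)**2)
H(l) = 2*l (H(l) = (2*l)*1 = 2*l)
P(-122) - H(-151) = -10*(-122)*(-2 - 122)**2 - 2*(-151) = -10*(-122)*(-124)**2 - 1*(-302) = -10*(-122)*15376 + 302 = 18758720 + 302 = 18759022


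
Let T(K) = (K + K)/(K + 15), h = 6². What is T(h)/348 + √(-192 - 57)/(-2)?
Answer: 2/493 - I*√249/2 ≈ 0.0040568 - 7.8899*I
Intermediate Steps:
h = 36
T(K) = 2*K/(15 + K) (T(K) = (2*K)/(15 + K) = 2*K/(15 + K))
T(h)/348 + √(-192 - 57)/(-2) = (2*36/(15 + 36))/348 + √(-192 - 57)/(-2) = (2*36/51)*(1/348) + √(-249)*(-½) = (2*36*(1/51))*(1/348) + (I*√249)*(-½) = (24/17)*(1/348) - I*√249/2 = 2/493 - I*√249/2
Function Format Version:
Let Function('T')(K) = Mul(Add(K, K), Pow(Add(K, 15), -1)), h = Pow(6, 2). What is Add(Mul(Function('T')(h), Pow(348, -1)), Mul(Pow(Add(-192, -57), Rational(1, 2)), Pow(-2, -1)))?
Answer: Add(Rational(2, 493), Mul(Rational(-1, 2), I, Pow(249, Rational(1, 2)))) ≈ Add(0.0040568, Mul(-7.8899, I))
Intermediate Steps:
h = 36
Function('T')(K) = Mul(2, K, Pow(Add(15, K), -1)) (Function('T')(K) = Mul(Mul(2, K), Pow(Add(15, K), -1)) = Mul(2, K, Pow(Add(15, K), -1)))
Add(Mul(Function('T')(h), Pow(348, -1)), Mul(Pow(Add(-192, -57), Rational(1, 2)), Pow(-2, -1))) = Add(Mul(Mul(2, 36, Pow(Add(15, 36), -1)), Pow(348, -1)), Mul(Pow(Add(-192, -57), Rational(1, 2)), Pow(-2, -1))) = Add(Mul(Mul(2, 36, Pow(51, -1)), Rational(1, 348)), Mul(Pow(-249, Rational(1, 2)), Rational(-1, 2))) = Add(Mul(Mul(2, 36, Rational(1, 51)), Rational(1, 348)), Mul(Mul(I, Pow(249, Rational(1, 2))), Rational(-1, 2))) = Add(Mul(Rational(24, 17), Rational(1, 348)), Mul(Rational(-1, 2), I, Pow(249, Rational(1, 2)))) = Add(Rational(2, 493), Mul(Rational(-1, 2), I, Pow(249, Rational(1, 2))))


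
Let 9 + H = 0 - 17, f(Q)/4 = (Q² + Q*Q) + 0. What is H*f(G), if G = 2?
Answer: -832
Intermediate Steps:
f(Q) = 8*Q² (f(Q) = 4*((Q² + Q*Q) + 0) = 4*((Q² + Q²) + 0) = 4*(2*Q² + 0) = 4*(2*Q²) = 8*Q²)
H = -26 (H = -9 + (0 - 17) = -9 - 17 = -26)
H*f(G) = -208*2² = -208*4 = -26*32 = -832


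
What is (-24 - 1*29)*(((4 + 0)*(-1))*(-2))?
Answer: -424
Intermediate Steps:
(-24 - 1*29)*(((4 + 0)*(-1))*(-2)) = (-24 - 29)*((4*(-1))*(-2)) = -(-212)*(-2) = -53*8 = -424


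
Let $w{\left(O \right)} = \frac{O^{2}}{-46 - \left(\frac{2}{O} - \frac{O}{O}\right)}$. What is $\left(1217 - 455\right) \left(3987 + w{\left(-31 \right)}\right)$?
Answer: $\frac{4209364200}{1393} \approx 3.0218 \cdot 10^{6}$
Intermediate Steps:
$w{\left(O \right)} = \frac{O^{2}}{-45 - \frac{2}{O}}$ ($w{\left(O \right)} = \frac{O^{2}}{-46 + \left(- \frac{2}{O} + 1\right)} = \frac{O^{2}}{-46 + \left(1 - \frac{2}{O}\right)} = \frac{O^{2}}{-45 - \frac{2}{O}}$)
$\left(1217 - 455\right) \left(3987 + w{\left(-31 \right)}\right) = \left(1217 - 455\right) \left(3987 - \frac{\left(-31\right)^{3}}{2 + 45 \left(-31\right)}\right) = \left(1217 - 455\right) \left(3987 - - \frac{29791}{2 - 1395}\right) = 762 \left(3987 - - \frac{29791}{-1393}\right) = 762 \left(3987 - \left(-29791\right) \left(- \frac{1}{1393}\right)\right) = 762 \left(3987 - \frac{29791}{1393}\right) = 762 \cdot \frac{5524100}{1393} = \frac{4209364200}{1393}$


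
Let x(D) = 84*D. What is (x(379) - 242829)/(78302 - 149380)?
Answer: 210993/71078 ≈ 2.9685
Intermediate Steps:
(x(379) - 242829)/(78302 - 149380) = (84*379 - 242829)/(78302 - 149380) = (31836 - 242829)/(-71078) = -210993*(-1/71078) = 210993/71078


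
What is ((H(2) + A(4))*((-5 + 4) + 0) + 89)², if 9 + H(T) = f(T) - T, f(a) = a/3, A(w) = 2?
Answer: 85264/9 ≈ 9473.8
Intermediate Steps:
f(a) = a/3 (f(a) = a*(⅓) = a/3)
H(T) = -9 - 2*T/3 (H(T) = -9 + (T/3 - T) = -9 - 2*T/3)
((H(2) + A(4))*((-5 + 4) + 0) + 89)² = (((-9 - ⅔*2) + 2)*((-5 + 4) + 0) + 89)² = (((-9 - 4/3) + 2)*(-1 + 0) + 89)² = ((-31/3 + 2)*(-1) + 89)² = (-25/3*(-1) + 89)² = (25/3 + 89)² = (292/3)² = 85264/9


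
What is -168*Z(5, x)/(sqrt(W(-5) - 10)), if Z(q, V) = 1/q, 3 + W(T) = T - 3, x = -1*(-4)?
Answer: 8*I*sqrt(21)/5 ≈ 7.3321*I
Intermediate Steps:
x = 4
W(T) = -6 + T (W(T) = -3 + (T - 3) = -3 + (-3 + T) = -6 + T)
Z(q, V) = 1/q
-168*Z(5, x)/(sqrt(W(-5) - 10)) = -168/(5*(sqrt((-6 - 5) - 10))) = -168/(5*(sqrt(-11 - 10))) = -168/(5*(sqrt(-21))) = -168/(5*(I*sqrt(21))) = -168*(-I*sqrt(21)/21)/5 = -(-8)*I*sqrt(21)/5 = 8*I*sqrt(21)/5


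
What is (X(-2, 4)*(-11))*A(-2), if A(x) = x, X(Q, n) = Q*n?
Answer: -176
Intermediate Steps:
(X(-2, 4)*(-11))*A(-2) = (-2*4*(-11))*(-2) = -8*(-11)*(-2) = 88*(-2) = -176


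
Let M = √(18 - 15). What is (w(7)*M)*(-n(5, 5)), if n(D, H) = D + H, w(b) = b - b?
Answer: 0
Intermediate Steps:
w(b) = 0
M = √3 ≈ 1.7320
(w(7)*M)*(-n(5, 5)) = (0*√3)*(-(5 + 5)) = 0*(-1*10) = 0*(-10) = 0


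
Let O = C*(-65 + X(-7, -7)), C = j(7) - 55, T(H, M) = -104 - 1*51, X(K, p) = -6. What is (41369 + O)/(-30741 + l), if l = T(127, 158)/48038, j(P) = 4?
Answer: -2161229620/1476736313 ≈ -1.4635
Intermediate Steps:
T(H, M) = -155 (T(H, M) = -104 - 51 = -155)
l = -155/48038 ≈ -0.0032266
C = -51 (C = 4 - 55 = -51)
O = 3621 (O = -51*(-65 - 6) = -51*(-71) = 3621)
(41369 + O)/(-30741 + l) = (41369 + 3621)/(-30741 - 155/48038) = 44990/(-1476736313/48038) = 44990*(-48038/1476736313) = -2161229620/1476736313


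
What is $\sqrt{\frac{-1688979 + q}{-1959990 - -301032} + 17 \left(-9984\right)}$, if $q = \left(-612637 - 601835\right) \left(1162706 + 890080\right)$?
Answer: $\frac{\sqrt{407639378105969114}}{552986} \approx 1154.6$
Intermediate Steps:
$q = -2493051118992$ ($q = \left(-1214472\right) 2052786 = -2493051118992$)
$\sqrt{\frac{-1688979 + q}{-1959990 - -301032} + 17 \left(-9984\right)} = \sqrt{\frac{-1688979 - 2493051118992}{-1959990 - -301032} + 17 \left(-9984\right)} = \sqrt{- \frac{2493052807971}{-1959990 + \left(-116525 + 417557\right)} - 169728} = \sqrt{- \frac{2493052807971}{-1959990 + 301032} - 169728} = \sqrt{- \frac{2493052807971}{-1658958} - 169728} = \sqrt{\left(-2493052807971\right) \left(- \frac{1}{1658958}\right) - 169728} = \sqrt{\frac{831017602657}{552986} - 169728} = \sqrt{\frac{737160394849}{552986}} = \frac{\sqrt{407639378105969114}}{552986}$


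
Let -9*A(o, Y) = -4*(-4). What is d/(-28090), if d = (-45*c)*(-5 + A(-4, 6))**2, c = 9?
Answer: 3721/5618 ≈ 0.66234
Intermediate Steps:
A(o, Y) = -16/9 (A(o, Y) = -(-4)*(-4)/9 = -1/9*16 = -16/9)
d = -18605 (d = (-45*9)*(-5 - 16/9)**2 = -405*(-61/9)**2 = -405*3721/81 = -18605)
d/(-28090) = -18605/(-28090) = -18605*(-1/28090) = 3721/5618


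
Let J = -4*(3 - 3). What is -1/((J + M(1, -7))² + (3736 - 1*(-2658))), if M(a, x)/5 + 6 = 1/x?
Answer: -49/359531 ≈ -0.00013629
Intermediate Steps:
M(a, x) = -30 + 5/x
J = 0 (J = -4*0 = 0)
-1/((J + M(1, -7))² + (3736 - 1*(-2658))) = -1/((0 + (-30 + 5/(-7)))² + (3736 - 1*(-2658))) = -1/((0 + (-30 + 5*(-⅐)))² + (3736 + 2658)) = -1/((0 + (-30 - 5/7))² + 6394) = -1/((0 - 215/7)² + 6394) = -1/((-215/7)² + 6394) = -1/(46225/49 + 6394) = -1/359531/49 = -1*49/359531 = -49/359531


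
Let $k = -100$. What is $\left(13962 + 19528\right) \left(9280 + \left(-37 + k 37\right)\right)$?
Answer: $185635070$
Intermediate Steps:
$\left(13962 + 19528\right) \left(9280 + \left(-37 + k 37\right)\right) = \left(13962 + 19528\right) \left(9280 - 3737\right) = 33490 \left(9280 - 3737\right) = 33490 \cdot 5543 = 185635070$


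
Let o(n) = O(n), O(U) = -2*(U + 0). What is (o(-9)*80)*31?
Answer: 44640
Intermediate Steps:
O(U) = -2*U
o(n) = -2*n
(o(-9)*80)*31 = (-2*(-9)*80)*31 = (18*80)*31 = 1440*31 = 44640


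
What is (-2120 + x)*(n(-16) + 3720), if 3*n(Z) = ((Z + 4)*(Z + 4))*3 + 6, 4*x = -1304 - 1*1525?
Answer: -21860297/2 ≈ -1.0930e+7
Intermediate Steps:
x = -2829/4 (x = (-1304 - 1*1525)/4 = (-1304 - 1525)/4 = (¼)*(-2829) = -2829/4 ≈ -707.25)
n(Z) = 2 + (4 + Z)² (n(Z) = (((Z + 4)*(Z + 4))*3 + 6)/3 = (((4 + Z)*(4 + Z))*3 + 6)/3 = ((4 + Z)²*3 + 6)/3 = (3*(4 + Z)² + 6)/3 = (6 + 3*(4 + Z)²)/3 = 2 + (4 + Z)²)
(-2120 + x)*(n(-16) + 3720) = (-2120 - 2829/4)*((2 + (4 - 16)²) + 3720) = -11309*((2 + (-12)²) + 3720)/4 = -11309*((2 + 144) + 3720)/4 = -11309*(146 + 3720)/4 = -11309/4*3866 = -21860297/2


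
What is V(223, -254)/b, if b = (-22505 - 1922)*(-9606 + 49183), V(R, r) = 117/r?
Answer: 9/18888756482 ≈ 4.7647e-10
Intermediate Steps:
b = -966747379 (b = -24427*39577 = -966747379)
V(223, -254)/b = (117/(-254))/(-966747379) = (117*(-1/254))*(-1/966747379) = -117/254*(-1/966747379) = 9/18888756482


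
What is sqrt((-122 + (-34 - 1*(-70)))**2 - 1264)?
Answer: 2*sqrt(1533) ≈ 78.307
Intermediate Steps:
sqrt((-122 + (-34 - 1*(-70)))**2 - 1264) = sqrt((-122 + (-34 + 70))**2 - 1264) = sqrt((-122 + 36)**2 - 1264) = sqrt((-86)**2 - 1264) = sqrt(7396 - 1264) = sqrt(6132) = 2*sqrt(1533)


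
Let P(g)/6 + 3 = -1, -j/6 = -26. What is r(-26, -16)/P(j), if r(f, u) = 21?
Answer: -7/8 ≈ -0.87500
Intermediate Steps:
j = 156 (j = -6*(-26) = 156)
P(g) = -24 (P(g) = -18 + 6*(-1) = -18 - 6 = -24)
r(-26, -16)/P(j) = 21/(-24) = 21*(-1/24) = -7/8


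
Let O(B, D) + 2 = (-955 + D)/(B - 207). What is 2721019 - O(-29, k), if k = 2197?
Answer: 321081099/118 ≈ 2.7210e+6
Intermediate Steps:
O(B, D) = -2 + (-955 + D)/(-207 + B) (O(B, D) = -2 + (-955 + D)/(B - 207) = -2 + (-955 + D)/(-207 + B))
2721019 - O(-29, k) = 2721019 - (-541 + 2197 - 2*(-29))/(-207 - 29) = 2721019 - (-541 + 2197 + 58)/(-236) = 2721019 - (-1)*1714/236 = 2721019 - 1*(-857/118) = 2721019 + 857/118 = 321081099/118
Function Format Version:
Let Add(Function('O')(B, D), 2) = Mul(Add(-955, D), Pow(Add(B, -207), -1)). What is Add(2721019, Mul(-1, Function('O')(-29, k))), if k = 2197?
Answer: Rational(321081099, 118) ≈ 2.7210e+6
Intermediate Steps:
Function('O')(B, D) = Add(-2, Mul(Pow(Add(-207, B), -1), Add(-955, D))) (Function('O')(B, D) = Add(-2, Mul(Add(-955, D), Pow(Add(B, -207), -1))) = Add(-2, Mul(Add(-955, D), Pow(Add(-207, B), -1))) = Add(-2, Mul(Pow(Add(-207, B), -1), Add(-955, D))))
Add(2721019, Mul(-1, Function('O')(-29, k))) = Add(2721019, Mul(-1, Mul(Pow(Add(-207, -29), -1), Add(-541, 2197, Mul(-2, -29))))) = Add(2721019, Mul(-1, Mul(Pow(-236, -1), Add(-541, 2197, 58)))) = Add(2721019, Mul(-1, Mul(Rational(-1, 236), 1714))) = Add(2721019, Mul(-1, Rational(-857, 118))) = Add(2721019, Rational(857, 118)) = Rational(321081099, 118)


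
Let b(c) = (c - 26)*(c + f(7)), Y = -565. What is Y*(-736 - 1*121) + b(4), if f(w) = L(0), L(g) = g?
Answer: 484117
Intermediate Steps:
f(w) = 0
b(c) = c*(-26 + c) (b(c) = (c - 26)*(c + 0) = (-26 + c)*c = c*(-26 + c))
Y*(-736 - 1*121) + b(4) = -565*(-736 - 1*121) + 4*(-26 + 4) = -565*(-736 - 121) + 4*(-22) = -565*(-857) - 88 = 484205 - 88 = 484117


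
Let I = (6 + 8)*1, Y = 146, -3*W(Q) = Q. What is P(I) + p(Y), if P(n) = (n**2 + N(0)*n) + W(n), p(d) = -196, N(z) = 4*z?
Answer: -14/3 ≈ -4.6667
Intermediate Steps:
W(Q) = -Q/3
I = 14 (I = 14*1 = 14)
P(n) = n**2 - n/3 (P(n) = (n**2 + (4*0)*n) - n/3 = (n**2 + 0*n) - n/3 = (n**2 + 0) - n/3 = n**2 - n/3)
P(I) + p(Y) = 14*(-1/3 + 14) - 196 = 14*(41/3) - 196 = 574/3 - 196 = -14/3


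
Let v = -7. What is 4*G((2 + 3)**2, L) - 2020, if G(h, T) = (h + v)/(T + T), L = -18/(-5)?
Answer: -2010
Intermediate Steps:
L = 18/5 (L = -18*(-1/5) = 18/5 ≈ 3.6000)
G(h, T) = (-7 + h)/(2*T) (G(h, T) = (h - 7)/(T + T) = (-7 + h)/((2*T)) = (-7 + h)*(1/(2*T)) = (-7 + h)/(2*T))
4*G((2 + 3)**2, L) - 2020 = 4*((-7 + (2 + 3)**2)/(2*(18/5))) - 2020 = 4*((1/2)*(5/18)*(-7 + 5**2)) - 2020 = 4*((1/2)*(5/18)*(-7 + 25)) - 2020 = 4*((1/2)*(5/18)*18) - 2020 = 4*(5/2) - 2020 = 10 - 2020 = -2010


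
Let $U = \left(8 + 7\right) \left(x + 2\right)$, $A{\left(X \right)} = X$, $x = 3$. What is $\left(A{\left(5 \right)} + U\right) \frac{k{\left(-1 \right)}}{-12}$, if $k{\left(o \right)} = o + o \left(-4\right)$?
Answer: $-20$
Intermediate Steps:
$k{\left(o \right)} = - 3 o$ ($k{\left(o \right)} = o - 4 o = - 3 o$)
$U = 75$ ($U = \left(8 + 7\right) \left(3 + 2\right) = 15 \cdot 5 = 75$)
$\left(A{\left(5 \right)} + U\right) \frac{k{\left(-1 \right)}}{-12} = \left(5 + 75\right) \frac{\left(-3\right) \left(-1\right)}{-12} = 80 \cdot 3 \left(- \frac{1}{12}\right) = 80 \left(- \frac{1}{4}\right) = -20$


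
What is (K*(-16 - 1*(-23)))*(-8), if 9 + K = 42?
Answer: -1848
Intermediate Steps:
K = 33 (K = -9 + 42 = 33)
(K*(-16 - 1*(-23)))*(-8) = (33*(-16 - 1*(-23)))*(-8) = (33*(-16 + 23))*(-8) = (33*7)*(-8) = 231*(-8) = -1848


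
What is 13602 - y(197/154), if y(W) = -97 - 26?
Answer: 13725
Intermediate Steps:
y(W) = -123
13602 - y(197/154) = 13602 - 1*(-123) = 13602 + 123 = 13725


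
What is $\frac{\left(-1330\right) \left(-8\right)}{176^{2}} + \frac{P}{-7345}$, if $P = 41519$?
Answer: $- \frac{75496359}{14219920} \approx -5.3092$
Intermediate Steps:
$\frac{\left(-1330\right) \left(-8\right)}{176^{2}} + \frac{P}{-7345} = \frac{\left(-1330\right) \left(-8\right)}{176^{2}} + \frac{41519}{-7345} = \frac{10640}{30976} + 41519 \left(- \frac{1}{7345}\right) = 10640 \cdot \frac{1}{30976} - \frac{41519}{7345} = \frac{665}{1936} - \frac{41519}{7345} = - \frac{75496359}{14219920}$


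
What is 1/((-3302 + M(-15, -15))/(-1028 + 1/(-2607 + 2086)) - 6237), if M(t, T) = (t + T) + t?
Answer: -535589/3338724806 ≈ -0.00016042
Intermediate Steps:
M(t, T) = T + 2*t (M(t, T) = (T + t) + t = T + 2*t)
1/((-3302 + M(-15, -15))/(-1028 + 1/(-2607 + 2086)) - 6237) = 1/((-3302 + (-15 + 2*(-15)))/(-1028 + 1/(-2607 + 2086)) - 6237) = 1/((-3302 + (-15 - 30))/(-1028 + 1/(-521)) - 6237) = 1/((-3302 - 45)/(-1028 - 1/521) - 6237) = 1/(-3347/(-535589/521) - 6237) = 1/(-3347*(-521/535589) - 6237) = 1/(1743787/535589 - 6237) = 1/(-3338724806/535589) = -535589/3338724806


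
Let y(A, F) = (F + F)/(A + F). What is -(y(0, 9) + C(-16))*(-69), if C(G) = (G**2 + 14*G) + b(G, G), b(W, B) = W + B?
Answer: 138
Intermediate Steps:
b(W, B) = B + W
C(G) = G**2 + 16*G (C(G) = (G**2 + 14*G) + (G + G) = (G**2 + 14*G) + 2*G = G**2 + 16*G)
y(A, F) = 2*F/(A + F) (y(A, F) = (2*F)/(A + F) = 2*F/(A + F))
-(y(0, 9) + C(-16))*(-69) = -(2*9/(0 + 9) - 16*(16 - 16))*(-69) = -(2*9/9 - 16*0)*(-69) = -(2*9*(1/9) + 0)*(-69) = -(2 + 0)*(-69) = -2*(-69) = -1*(-138) = 138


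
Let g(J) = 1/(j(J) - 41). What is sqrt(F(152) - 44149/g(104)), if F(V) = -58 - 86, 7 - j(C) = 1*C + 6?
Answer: 24*sqrt(11037) ≈ 2521.4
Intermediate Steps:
j(C) = 1 - C (j(C) = 7 - (1*C + 6) = 7 - (C + 6) = 7 - (6 + C) = 7 + (-6 - C) = 1 - C)
g(J) = 1/(-40 - J) (g(J) = 1/((1 - J) - 41) = 1/(-40 - J))
F(V) = -144
sqrt(F(152) - 44149/g(104)) = sqrt(-144 - 44149/((-1/(40 + 104)))) = sqrt(-144 - 44149/((-1/144))) = sqrt(-144 - 44149/((-1*1/144))) = sqrt(-144 - 44149/(-1/144)) = sqrt(-144 - 44149*(-144)) = sqrt(-144 + 6357456) = sqrt(6357312) = 24*sqrt(11037)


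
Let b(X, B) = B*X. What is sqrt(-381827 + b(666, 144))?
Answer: 11*I*sqrt(2363) ≈ 534.72*I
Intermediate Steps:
sqrt(-381827 + b(666, 144)) = sqrt(-381827 + 144*666) = sqrt(-381827 + 95904) = sqrt(-285923) = 11*I*sqrt(2363)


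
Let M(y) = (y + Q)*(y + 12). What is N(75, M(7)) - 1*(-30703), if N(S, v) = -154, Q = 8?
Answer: 30549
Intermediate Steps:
M(y) = (8 + y)*(12 + y) (M(y) = (y + 8)*(y + 12) = (8 + y)*(12 + y))
N(75, M(7)) - 1*(-30703) = -154 - 1*(-30703) = -154 + 30703 = 30549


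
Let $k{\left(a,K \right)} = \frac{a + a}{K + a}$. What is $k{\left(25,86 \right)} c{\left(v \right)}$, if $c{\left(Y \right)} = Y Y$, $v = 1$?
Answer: $\frac{50}{111} \approx 0.45045$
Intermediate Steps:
$k{\left(a,K \right)} = \frac{2 a}{K + a}$
$c{\left(Y \right)} = Y^{2}$
$k{\left(25,86 \right)} c{\left(v \right)} = 2 \cdot 25 \frac{1}{86 + 25} \cdot 1^{2} = 2 \cdot 25 \cdot \frac{1}{111} \cdot 1 = \frac{50}{111} \cdot 1 = \frac{50}{111}$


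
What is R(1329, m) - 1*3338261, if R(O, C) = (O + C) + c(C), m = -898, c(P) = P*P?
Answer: -2531426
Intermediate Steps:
c(P) = P²
R(O, C) = C + O + C² (R(O, C) = (O + C) + C² = (C + O) + C² = C + O + C²)
R(1329, m) - 1*3338261 = (-898 + 1329 + (-898)²) - 1*3338261 = (-898 + 1329 + 806404) - 3338261 = 806835 - 3338261 = -2531426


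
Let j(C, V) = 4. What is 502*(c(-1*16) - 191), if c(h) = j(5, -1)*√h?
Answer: -95882 + 8032*I ≈ -95882.0 + 8032.0*I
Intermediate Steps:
c(h) = 4*√h
502*(c(-1*16) - 191) = 502*(4*√(-1*16) - 191) = 502*(4*√(-16) - 191) = 502*(4*(4*I) - 191) = 502*(16*I - 191) = 502*(-191 + 16*I) = -95882 + 8032*I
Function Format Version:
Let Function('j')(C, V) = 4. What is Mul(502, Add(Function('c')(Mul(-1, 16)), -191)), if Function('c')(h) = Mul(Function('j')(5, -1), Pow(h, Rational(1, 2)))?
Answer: Add(-95882, Mul(8032, I)) ≈ Add(-95882., Mul(8032.0, I))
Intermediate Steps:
Function('c')(h) = Mul(4, Pow(h, Rational(1, 2)))
Mul(502, Add(Function('c')(Mul(-1, 16)), -191)) = Mul(502, Add(Mul(4, Pow(Mul(-1, 16), Rational(1, 2))), -191)) = Mul(502, Add(Mul(4, Pow(-16, Rational(1, 2))), -191)) = Mul(502, Add(Mul(4, Mul(4, I)), -191)) = Mul(502, Add(Mul(16, I), -191)) = Mul(502, Add(-191, Mul(16, I))) = Add(-95882, Mul(8032, I))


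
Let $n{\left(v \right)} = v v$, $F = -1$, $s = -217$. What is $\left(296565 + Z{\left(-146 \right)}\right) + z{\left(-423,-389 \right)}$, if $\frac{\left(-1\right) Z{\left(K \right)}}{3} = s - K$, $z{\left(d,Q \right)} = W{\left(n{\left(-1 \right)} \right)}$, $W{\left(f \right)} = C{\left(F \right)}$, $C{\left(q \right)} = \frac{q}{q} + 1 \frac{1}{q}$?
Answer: $296778$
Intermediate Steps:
$C{\left(q \right)} = 1 + \frac{1}{q}$
$n{\left(v \right)} = v^{2}$
$W{\left(f \right)} = 0$ ($W{\left(f \right)} = \frac{1 - 1}{-1} = \left(-1\right) 0 = 0$)
$z{\left(d,Q \right)} = 0$
$Z{\left(K \right)} = 651 + 3 K$ ($Z{\left(K \right)} = - 3 \left(-217 - K\right) = 651 + 3 K$)
$\left(296565 + Z{\left(-146 \right)}\right) + z{\left(-423,-389 \right)} = \left(296565 + \left(651 + 3 \left(-146\right)\right)\right) + 0 = \left(296565 + \left(651 - 438\right)\right) + 0 = \left(296565 + 213\right) + 0 = 296778 + 0 = 296778$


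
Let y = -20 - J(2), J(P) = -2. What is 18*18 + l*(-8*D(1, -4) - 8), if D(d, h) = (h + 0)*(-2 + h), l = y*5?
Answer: 18324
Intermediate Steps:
y = -18 (y = -20 - 1*(-2) = -20 + 2 = -18)
l = -90 (l = -18*5 = -90)
D(d, h) = h*(-2 + h)
18*18 + l*(-8*D(1, -4) - 8) = 18*18 - 90*(-(-32)*(-2 - 4) - 8) = 324 - 90*(-(-32)*(-6) - 8) = 324 - 90*(-8*24 - 8) = 324 - 90*(-192 - 8) = 324 - 90*(-200) = 324 + 18000 = 18324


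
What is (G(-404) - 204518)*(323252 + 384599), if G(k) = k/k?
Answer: -144767562967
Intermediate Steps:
G(k) = 1
(G(-404) - 204518)*(323252 + 384599) = (1 - 204518)*(323252 + 384599) = -204517*707851 = -144767562967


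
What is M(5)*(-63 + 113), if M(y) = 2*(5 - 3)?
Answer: 200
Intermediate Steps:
M(y) = 4 (M(y) = 2*2 = 4)
M(5)*(-63 + 113) = 4*(-63 + 113) = 4*50 = 200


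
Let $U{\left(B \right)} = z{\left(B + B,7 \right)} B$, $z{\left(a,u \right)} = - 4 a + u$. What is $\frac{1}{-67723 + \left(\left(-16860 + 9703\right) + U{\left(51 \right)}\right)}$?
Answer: $- \frac{1}{95331} \approx -1.049 \cdot 10^{-5}$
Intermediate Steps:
$z{\left(a,u \right)} = u - 4 a$
$U{\left(B \right)} = B \left(7 - 8 B\right)$ ($U{\left(B \right)} = \left(7 - 4 \left(B + B\right)\right) B = \left(7 - 4 \cdot 2 B\right) B = \left(7 - 8 B\right) B = B \left(7 - 8 B\right)$)
$\frac{1}{-67723 + \left(\left(-16860 + 9703\right) + U{\left(51 \right)}\right)} = \frac{1}{-67723 + \left(\left(-16860 + 9703\right) + 51 \left(7 - 408\right)\right)} = \frac{1}{-67723 + \left(-7157 + 51 \left(7 - 408\right)\right)} = \frac{1}{-67723 + \left(-7157 + 51 \left(-401\right)\right)} = \frac{1}{-67723 - 27608} = \frac{1}{-95331} = - \frac{1}{95331}$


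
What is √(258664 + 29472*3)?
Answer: 2*√86770 ≈ 589.13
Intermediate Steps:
√(258664 + 29472*3) = √(258664 + 88416) = √347080 = 2*√86770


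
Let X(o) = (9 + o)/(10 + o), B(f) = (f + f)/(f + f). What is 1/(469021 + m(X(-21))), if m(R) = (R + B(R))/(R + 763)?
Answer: 8405/3942121528 ≈ 2.1321e-6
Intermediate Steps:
B(f) = 1 (B(f) = (2*f)/((2*f)) = (2*f)*(1/(2*f)) = 1)
X(o) = (9 + o)/(10 + o)
m(R) = (1 + R)/(763 + R) (m(R) = (R + 1)/(R + 763) = (1 + R)/(763 + R))
1/(469021 + m(X(-21))) = 1/(469021 + (1 + (9 - 21)/(10 - 21))/(763 + (9 - 21)/(10 - 21))) = 1/(469021 + (1 - 12/(-11))/(763 - 12/(-11))) = 1/(469021 + (1 - 1/11*(-12))/(763 - 1/11*(-12))) = 1/(469021 + (1 + 12/11)/(763 + 12/11)) = 1/(469021 + (23/11)/(8405/11)) = 1/(469021 + (11/8405)*(23/11)) = 1/(469021 + 23/8405) = 1/(3942121528/8405) = 8405/3942121528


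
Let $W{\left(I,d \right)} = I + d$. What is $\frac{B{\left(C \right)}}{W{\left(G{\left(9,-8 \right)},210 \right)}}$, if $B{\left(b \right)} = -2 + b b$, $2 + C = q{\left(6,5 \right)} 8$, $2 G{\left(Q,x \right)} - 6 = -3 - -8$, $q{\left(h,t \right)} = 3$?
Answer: $\frac{964}{431} \approx 2.2367$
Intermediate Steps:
$G{\left(Q,x \right)} = \frac{11}{2}$ ($G{\left(Q,x \right)} = 3 + \frac{-3 - -8}{2} = 3 + \frac{-3 + 8}{2} = 3 + \frac{1}{2} \cdot 5 = 3 + \frac{5}{2} = \frac{11}{2}$)
$C = 22$ ($C = -2 + 3 \cdot 8 = -2 + 24 = 22$)
$B{\left(b \right)} = -2 + b^{2}$
$\frac{B{\left(C \right)}}{W{\left(G{\left(9,-8 \right)},210 \right)}} = \frac{-2 + 22^{2}}{\frac{11}{2} + 210} = \frac{-2 + 484}{\frac{431}{2}} = 482 \cdot \frac{2}{431} = \frac{964}{431}$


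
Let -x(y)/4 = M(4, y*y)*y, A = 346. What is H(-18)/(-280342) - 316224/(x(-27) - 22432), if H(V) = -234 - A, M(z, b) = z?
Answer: 2770738394/192735125 ≈ 14.376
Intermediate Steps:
x(y) = -16*y
H(V) = -580 (H(V) = -234 - 1*346 = -234 - 346 = -580)
H(-18)/(-280342) - 316224/(x(-27) - 22432) = -580/(-280342) - 316224/(-16*(-27) - 22432) = -580*(-1/280342) - 316224/(432 - 22432) = 290/140171 - 316224/(-22000) = 290/140171 - 316224*(-1/22000) = 290/140171 + 19764/1375 = 2770738394/192735125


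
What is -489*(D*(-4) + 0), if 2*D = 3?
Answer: 2934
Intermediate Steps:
D = 3/2 (D = (½)*3 = 3/2 ≈ 1.5000)
-489*(D*(-4) + 0) = -489*((3/2)*(-4) + 0) = -489*(-6 + 0) = -489*(-6) = 2934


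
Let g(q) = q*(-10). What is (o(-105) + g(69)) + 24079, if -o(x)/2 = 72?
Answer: 23245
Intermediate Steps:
o(x) = -144 (o(x) = -2*72 = -144)
g(q) = -10*q
(o(-105) + g(69)) + 24079 = (-144 - 10*69) + 24079 = (-144 - 690) + 24079 = -834 + 24079 = 23245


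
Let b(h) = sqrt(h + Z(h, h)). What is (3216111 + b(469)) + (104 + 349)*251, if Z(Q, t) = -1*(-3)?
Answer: 3329814 + 2*sqrt(118) ≈ 3.3298e+6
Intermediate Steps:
Z(Q, t) = 3
b(h) = sqrt(3 + h) (b(h) = sqrt(h + 3) = sqrt(3 + h))
(3216111 + b(469)) + (104 + 349)*251 = (3216111 + sqrt(3 + 469)) + (104 + 349)*251 = (3216111 + sqrt(472)) + 453*251 = (3216111 + 2*sqrt(118)) + 113703 = 3329814 + 2*sqrt(118)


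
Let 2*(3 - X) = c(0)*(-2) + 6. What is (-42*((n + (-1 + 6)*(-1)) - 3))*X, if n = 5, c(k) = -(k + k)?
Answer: 0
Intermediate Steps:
c(k) = -2*k
X = 0 (X = 3 - (-2*0*(-2) + 6)/2 = 3 - (0*(-2) + 6)/2 = 3 - (0 + 6)/2 = 3 - ½*6 = 3 - 3 = 0)
(-42*((n + (-1 + 6)*(-1)) - 3))*X = -42*((5 + (-1 + 6)*(-1)) - 3)*0 = -42*((5 + 5*(-1)) - 3)*0 = -42*((5 - 5) - 3)*0 = -42*(0 - 3)*0 = -42*(-3)*0 = 126*0 = 0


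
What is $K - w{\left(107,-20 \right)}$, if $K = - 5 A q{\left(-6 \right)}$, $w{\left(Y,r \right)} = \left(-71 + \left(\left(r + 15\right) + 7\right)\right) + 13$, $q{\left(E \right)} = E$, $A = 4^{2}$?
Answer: $536$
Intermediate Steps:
$A = 16$
$w{\left(Y,r \right)} = -36 + r$ ($w{\left(Y,r \right)} = \left(-71 + \left(\left(15 + r\right) + 7\right)\right) + 13 = \left(-71 + \left(22 + r\right)\right) + 13 = \left(-49 + r\right) + 13 = -36 + r$)
$K = 480$ ($K = \left(-5\right) 16 \left(-6\right) = \left(-80\right) \left(-6\right) = 480$)
$K - w{\left(107,-20 \right)} = 480 - \left(-36 - 20\right) = 480 - -56 = 480 + 56 = 536$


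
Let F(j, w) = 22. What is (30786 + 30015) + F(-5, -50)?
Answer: 60823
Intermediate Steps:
(30786 + 30015) + F(-5, -50) = (30786 + 30015) + 22 = 60801 + 22 = 60823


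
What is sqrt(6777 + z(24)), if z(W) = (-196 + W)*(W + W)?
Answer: I*sqrt(1479) ≈ 38.458*I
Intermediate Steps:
z(W) = 2*W*(-196 + W) (z(W) = (-196 + W)*(2*W) = 2*W*(-196 + W))
sqrt(6777 + z(24)) = sqrt(6777 + 2*24*(-196 + 24)) = sqrt(6777 + 2*24*(-172)) = sqrt(6777 - 8256) = sqrt(-1479) = I*sqrt(1479)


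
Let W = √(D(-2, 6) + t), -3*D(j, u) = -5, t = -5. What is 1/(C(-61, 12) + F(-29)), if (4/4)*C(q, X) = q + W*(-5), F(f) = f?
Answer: -27/2455 + I*√30/4910 ≈ -0.010998 + 0.0011155*I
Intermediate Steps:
D(j, u) = 5/3 (D(j, u) = -⅓*(-5) = 5/3)
W = I*√30/3 (W = √(5/3 - 5) = √(-10/3) = I*√30/3 ≈ 1.8257*I)
C(q, X) = q - 5*I*√30/3 (C(q, X) = q + (I*√30/3)*(-5) = q - 5*I*√30/3)
1/(C(-61, 12) + F(-29)) = 1/((-61 - 5*I*√30/3) - 29) = 1/(-90 - 5*I*√30/3)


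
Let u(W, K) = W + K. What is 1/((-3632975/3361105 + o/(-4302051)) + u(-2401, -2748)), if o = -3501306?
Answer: -963976341757/4963771582815366 ≈ -0.00019420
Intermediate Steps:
u(W, K) = K + W
1/((-3632975/3361105 + o/(-4302051)) + u(-2401, -2748)) = 1/((-3632975/3361105 - 3501306/(-4302051)) + (-2748 - 2401)) = 1/((-3632975*1/3361105 - 3501306*(-1/4302051)) - 5149) = 1/((-726595/672221 + 1167102/1434017) - 5149) = 1/(-257399108573/963976341757 - 5149) = 1/(-4963771582815366/963976341757) = -963976341757/4963771582815366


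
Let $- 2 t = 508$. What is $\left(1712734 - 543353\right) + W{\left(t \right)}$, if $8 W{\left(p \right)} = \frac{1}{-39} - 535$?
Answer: $\frac{182413003}{156} \approx 1.1693 \cdot 10^{6}$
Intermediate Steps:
$t = -254$ ($t = \left(- \frac{1}{2}\right) 508 = -254$)
$W{\left(p \right)} = - \frac{10433}{156}$ ($W{\left(p \right)} = \frac{\frac{1}{-39} - 535}{8} = \frac{- \frac{1}{39} - 535}{8} = \frac{1}{8} \left(- \frac{20866}{39}\right) = - \frac{10433}{156}$)
$\left(1712734 - 543353\right) + W{\left(t \right)} = \left(1712734 - 543353\right) - \frac{10433}{156} = 1169381 - \frac{10433}{156} = \frac{182413003}{156}$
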